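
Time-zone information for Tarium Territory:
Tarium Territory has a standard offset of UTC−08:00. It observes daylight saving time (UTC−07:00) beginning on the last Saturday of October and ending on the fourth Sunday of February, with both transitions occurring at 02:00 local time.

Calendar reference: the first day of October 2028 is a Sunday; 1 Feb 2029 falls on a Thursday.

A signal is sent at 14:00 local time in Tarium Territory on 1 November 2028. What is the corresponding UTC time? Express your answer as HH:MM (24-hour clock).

21:00

1 October 2028 is a Sunday, so Saturdays fall on 7, 14, 21, 28; the last is October 28.
1 February 2029 is a Thursday, so the first Sunday is February 4 and the fourth is February 25.
1 November 2028 falls between 28 October 2028 and 25 February 2029, so daylight saving is in effect and Tarium Territory is at UTC−07:00.
14:00 local + 7h = 21:00 UTC.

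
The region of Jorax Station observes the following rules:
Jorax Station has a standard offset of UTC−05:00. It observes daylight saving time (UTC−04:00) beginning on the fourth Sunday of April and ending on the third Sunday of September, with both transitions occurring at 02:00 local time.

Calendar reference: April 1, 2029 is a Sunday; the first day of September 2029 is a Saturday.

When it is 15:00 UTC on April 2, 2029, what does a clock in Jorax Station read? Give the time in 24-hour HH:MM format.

10:00

1 April 2029 is a Sunday, so the first Sunday is April 1 and the fourth is April 22.
1 September 2029 is a Saturday, so the first Sunday is September 2 and the third is September 16.
At the standard offset (UTC−05:00), 15:00 UTC − 5h = 10:00 Jorax Station standard time.
The standard-time date in Jorax Station, April 2, 2029, is outside the daylight-saving period (22 April – 16 September), so Jorax Station is on standard time, UTC−05:00.
15:00 UTC − 5h = 10:00 local.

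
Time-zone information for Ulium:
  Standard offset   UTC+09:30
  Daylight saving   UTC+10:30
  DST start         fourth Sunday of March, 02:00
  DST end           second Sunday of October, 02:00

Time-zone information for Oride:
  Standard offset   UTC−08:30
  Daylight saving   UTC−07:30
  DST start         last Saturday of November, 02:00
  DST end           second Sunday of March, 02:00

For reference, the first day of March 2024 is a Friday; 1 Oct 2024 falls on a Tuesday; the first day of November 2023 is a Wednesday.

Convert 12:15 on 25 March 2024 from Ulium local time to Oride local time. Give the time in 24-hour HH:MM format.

1 March 2024 is a Friday, so the first Sunday is March 3 and the fourth is March 24.
1 October 2024 is a Tuesday, so the first Sunday is October 6 and the second is October 13.
25 March 2024 falls between 24 March and 13 October, so daylight saving is in effect and Ulium is at UTC+10:30.
12:15 Ulium − 10h30m = 01:45 UTC.
1 November 2023 is a Wednesday, so Saturdays fall on 4, 11, 18, 25; the last is November 25.
1 March 2024 is a Friday, so the first Sunday is March 3 and the second is March 10.
At the standard offset (UTC−08:30), 01:45 UTC − 8h30m = 17:15 Oride standard time (rolling into the previous day, 24 March 2024).
Daylight saving runs 25 November 2023 – 10 March 2024; the standard-time date in Oride, 24 March 2024, is outside that window, so Oride is on standard time at UTC−08:30.
01:45 UTC − 8h30m = 17:15 Oride (rolling into the previous day, 24 March 2024).

17:15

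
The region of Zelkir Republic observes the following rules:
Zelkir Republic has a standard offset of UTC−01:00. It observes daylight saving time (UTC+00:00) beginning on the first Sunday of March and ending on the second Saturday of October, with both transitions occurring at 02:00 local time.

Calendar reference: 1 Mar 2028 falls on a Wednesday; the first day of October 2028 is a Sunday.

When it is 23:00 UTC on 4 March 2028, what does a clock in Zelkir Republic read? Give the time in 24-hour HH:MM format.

22:00

1 March 2028 is a Wednesday, so the first Sunday is March 5.
1 October 2028 is a Sunday, so the first Saturday is October 7 and the second is October 14.
At the standard offset (UTC−01:00), 23:00 UTC − 1h = 22:00 Zelkir Republic standard time.
The standard-time date in Zelkir Republic, 4 March 2028, is outside the daylight-saving period (5 March – 14 October), so Zelkir Republic is on standard time, UTC−01:00.
23:00 UTC − 1h = 22:00 local.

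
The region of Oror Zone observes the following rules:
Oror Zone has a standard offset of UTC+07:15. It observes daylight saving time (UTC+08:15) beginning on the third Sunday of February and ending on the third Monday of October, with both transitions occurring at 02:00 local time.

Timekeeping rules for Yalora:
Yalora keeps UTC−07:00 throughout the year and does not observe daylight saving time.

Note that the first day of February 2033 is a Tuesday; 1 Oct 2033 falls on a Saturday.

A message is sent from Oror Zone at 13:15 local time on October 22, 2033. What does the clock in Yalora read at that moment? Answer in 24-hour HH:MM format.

23:00

1 February 2033 is a Tuesday, so the first Sunday is February 6 and the third is February 20.
1 October 2033 is a Saturday, so the first Monday is October 3 and the third is October 17.
October 22, 2033 does not fall between 20 February and 17 October, so daylight saving is not in effect and Oror Zone is at UTC+07:15.
13:15 Oror Zone − 7h15m = 06:00 UTC.
Yalora has no daylight saving, so its offset is UTC−07:00 year-round.
06:00 UTC − 7h = 23:00 Yalora (rolling into the previous day, 21 October 2033).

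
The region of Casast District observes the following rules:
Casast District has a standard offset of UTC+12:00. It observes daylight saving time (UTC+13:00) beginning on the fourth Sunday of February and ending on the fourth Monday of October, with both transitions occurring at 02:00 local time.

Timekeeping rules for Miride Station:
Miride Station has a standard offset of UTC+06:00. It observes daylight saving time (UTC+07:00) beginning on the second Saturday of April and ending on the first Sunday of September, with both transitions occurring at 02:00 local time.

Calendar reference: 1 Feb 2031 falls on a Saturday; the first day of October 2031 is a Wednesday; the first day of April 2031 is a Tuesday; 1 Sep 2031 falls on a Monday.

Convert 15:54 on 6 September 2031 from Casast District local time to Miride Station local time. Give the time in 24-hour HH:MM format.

1 February 2031 is a Saturday, so the first Sunday is February 2 and the fourth is February 23.
1 October 2031 is a Wednesday, so the first Monday is October 6 and the fourth is October 27.
6 September 2031 falls between 23 February and 27 October, so daylight saving is in effect and Casast District is at UTC+13:00.
15:54 Casast District − 13h = 02:54 UTC.
1 April 2031 is a Tuesday, so the first Saturday is April 5 and the second is April 12.
1 September 2031 is a Monday, so the first Sunday is September 7.
At the standard offset (UTC+06:00), 02:54 UTC + 6h = 08:54 Miride Station standard time.
Daylight saving runs 12 April – 7 September; the standard-time date in Miride Station, 6 September 2031, is inside that window, so Miride Station is at UTC+07:00.
02:54 UTC + 7h = 09:54 Miride Station.

09:54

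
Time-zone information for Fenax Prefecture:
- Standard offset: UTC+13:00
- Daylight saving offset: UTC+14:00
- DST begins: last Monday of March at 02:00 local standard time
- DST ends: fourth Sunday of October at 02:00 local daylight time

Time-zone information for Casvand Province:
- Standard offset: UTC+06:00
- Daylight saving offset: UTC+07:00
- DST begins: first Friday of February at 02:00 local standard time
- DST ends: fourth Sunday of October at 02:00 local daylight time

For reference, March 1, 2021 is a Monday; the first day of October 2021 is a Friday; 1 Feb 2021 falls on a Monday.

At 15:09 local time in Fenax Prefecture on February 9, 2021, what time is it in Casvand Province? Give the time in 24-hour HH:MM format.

1 March 2021 is a Monday, so Mondays fall on 1, 8, 15, 22, 29; the last is March 29.
1 October 2021 is a Friday, so the first Sunday is October 3 and the fourth is October 24.
February 9, 2021 does not fall between 29 March and 24 October, so daylight saving is not in effect and Fenax Prefecture is at UTC+13:00.
15:09 Fenax Prefecture − 13h = 02:09 UTC.
1 February 2021 is a Monday, so the first Friday is February 5.
1 October 2021 is a Friday, so the first Sunday is October 3 and the fourth is October 24.
At the standard offset (UTC+06:00), 02:09 UTC + 6h = 08:09 Casvand Province standard time.
The standard-time date in Casvand Province, February 9, 2021, falls between 5 February and 24 October, so daylight saving is in effect and Casvand Province is at UTC+07:00.
02:09 UTC + 7h = 09:09 Casvand Province.

09:09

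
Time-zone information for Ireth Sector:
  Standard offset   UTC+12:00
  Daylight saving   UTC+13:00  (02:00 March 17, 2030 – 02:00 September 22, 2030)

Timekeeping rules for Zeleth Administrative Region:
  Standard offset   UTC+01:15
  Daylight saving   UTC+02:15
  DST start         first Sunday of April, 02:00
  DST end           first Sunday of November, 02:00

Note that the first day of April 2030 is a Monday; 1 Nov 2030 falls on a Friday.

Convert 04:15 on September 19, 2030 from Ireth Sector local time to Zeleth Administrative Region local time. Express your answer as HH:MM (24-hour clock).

September 19, 2030 lies within the daylight-saving period (17 March – 22 September), so Ireth Sector is on daylight time, UTC+13:00.
04:15 Ireth Sector − 13h = 15:15 UTC (rolling into the previous day, 18 September 2030).
1 April 2030 is a Monday, so the first Sunday is April 7.
1 November 2030 is a Friday, so the first Sunday is November 3.
At the standard offset (UTC+01:15), 15:15 UTC + 1h15m = 16:30 Zeleth Administrative Region standard time.
Daylight saving runs 7 April – 3 November; the standard-time date in Zeleth Administrative Region, September 18, 2030, is inside that window, so Zeleth Administrative Region is at UTC+02:15.
15:15 UTC + 2h15m = 17:30 Zeleth Administrative Region.

17:30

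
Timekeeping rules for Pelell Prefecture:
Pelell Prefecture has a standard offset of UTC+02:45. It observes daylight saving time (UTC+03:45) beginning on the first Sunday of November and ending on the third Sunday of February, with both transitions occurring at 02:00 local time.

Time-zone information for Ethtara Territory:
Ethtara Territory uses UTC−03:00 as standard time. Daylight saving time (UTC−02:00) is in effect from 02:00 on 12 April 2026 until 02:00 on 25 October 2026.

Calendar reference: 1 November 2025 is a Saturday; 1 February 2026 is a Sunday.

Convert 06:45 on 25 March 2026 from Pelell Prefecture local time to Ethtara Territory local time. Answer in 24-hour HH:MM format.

01:00

1 November 2025 is a Saturday, so the first Sunday is November 2.
1 February 2026 is a Sunday, so the first Sunday is February 1 and the third is February 15.
25 March 2026 is outside the daylight-saving period (2 November 2025 – 15 February 2026), so Pelell Prefecture is on standard time, UTC+02:45.
06:45 Pelell Prefecture − 2h45m = 04:00 UTC.
At the standard offset (UTC−03:00), 04:00 UTC − 3h = 01:00 Ethtara Territory standard time.
The standard-time date in Ethtara Territory, 25 March 2026, is outside the daylight-saving period (12 April – 25 October), so Ethtara Territory is on standard time, UTC−03:00.
04:00 UTC − 3h = 01:00 Ethtara Territory.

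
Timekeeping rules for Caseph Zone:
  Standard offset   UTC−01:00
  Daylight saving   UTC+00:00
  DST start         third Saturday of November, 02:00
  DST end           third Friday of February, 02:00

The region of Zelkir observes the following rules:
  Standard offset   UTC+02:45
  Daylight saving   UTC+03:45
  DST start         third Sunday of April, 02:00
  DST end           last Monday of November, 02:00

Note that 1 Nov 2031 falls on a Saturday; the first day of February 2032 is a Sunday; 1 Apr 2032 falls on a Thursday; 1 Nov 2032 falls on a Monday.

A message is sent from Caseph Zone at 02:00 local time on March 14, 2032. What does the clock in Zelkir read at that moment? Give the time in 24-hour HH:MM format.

05:45

1 November 2031 is a Saturday, so the first Saturday is November 1 and the third is November 15.
1 February 2032 is a Sunday, so the first Friday is February 6 and the third is February 20.
March 14, 2032 is outside the daylight-saving period (15 November 2031 – 20 February 2032), so Caseph Zone is on standard time, UTC−01:00.
02:00 Caseph Zone + 1h = 03:00 UTC.
1 April 2032 is a Thursday, so the first Sunday is April 4 and the third is April 18.
1 November 2032 is a Monday, so Mondays fall on 1, 8, 15, 22, 29; the last is November 29.
At the standard offset (UTC+02:45), 03:00 UTC + 2h45m = 05:45 Zelkir standard time.
The standard-time date in Zelkir, March 14, 2032, does not fall between 18 April and 29 November, so daylight saving is not in effect and Zelkir is at UTC+02:45.
03:00 UTC + 2h45m = 05:45 Zelkir.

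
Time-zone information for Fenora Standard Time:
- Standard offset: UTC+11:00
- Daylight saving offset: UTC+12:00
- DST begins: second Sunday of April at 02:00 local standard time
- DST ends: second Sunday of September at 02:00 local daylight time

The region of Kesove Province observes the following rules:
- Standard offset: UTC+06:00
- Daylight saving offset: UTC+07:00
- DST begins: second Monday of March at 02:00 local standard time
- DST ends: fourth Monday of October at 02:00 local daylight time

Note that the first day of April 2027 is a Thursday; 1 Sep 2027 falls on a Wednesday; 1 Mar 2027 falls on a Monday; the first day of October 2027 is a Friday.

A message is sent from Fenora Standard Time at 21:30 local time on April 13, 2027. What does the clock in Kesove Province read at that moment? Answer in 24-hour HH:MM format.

1 April 2027 is a Thursday, so the first Sunday is April 4 and the second is April 11.
1 September 2027 is a Wednesday, so the first Sunday is September 5 and the second is September 12.
April 13, 2027 falls between 11 April and 12 September, so daylight saving is in effect and Fenora Standard Time is at UTC+12:00.
21:30 Fenora Standard Time − 12h = 09:30 UTC.
1 March 2027 is a Monday, so the first Monday is March 1 and the second is March 8.
1 October 2027 is a Friday, so the first Monday is October 4 and the fourth is October 25.
At the standard offset (UTC+06:00), 09:30 UTC + 6h = 15:30 Kesove Province standard time.
Daylight saving runs 8 March – 25 October; the standard-time date in Kesove Province, April 13, 2027, is inside that window, so Kesove Province is at UTC+07:00.
09:30 UTC + 7h = 16:30 Kesove Province.

16:30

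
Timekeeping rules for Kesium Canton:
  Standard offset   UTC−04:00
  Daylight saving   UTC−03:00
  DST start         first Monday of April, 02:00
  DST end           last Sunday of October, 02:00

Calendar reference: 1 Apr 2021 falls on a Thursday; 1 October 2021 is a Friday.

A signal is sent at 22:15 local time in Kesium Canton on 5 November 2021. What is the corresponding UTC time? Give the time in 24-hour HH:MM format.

02:15

1 April 2021 is a Thursday, so the first Monday is April 5.
1 October 2021 is a Friday, so Sundays fall on 3, 10, 17, 24, 31; the last is October 31.
5 November 2021 does not fall between 5 April and 31 October, so daylight saving is not in effect and Kesium Canton is at UTC−04:00.
22:15 local + 4h = 02:15 UTC (rolling into the next day, 6 November 2021).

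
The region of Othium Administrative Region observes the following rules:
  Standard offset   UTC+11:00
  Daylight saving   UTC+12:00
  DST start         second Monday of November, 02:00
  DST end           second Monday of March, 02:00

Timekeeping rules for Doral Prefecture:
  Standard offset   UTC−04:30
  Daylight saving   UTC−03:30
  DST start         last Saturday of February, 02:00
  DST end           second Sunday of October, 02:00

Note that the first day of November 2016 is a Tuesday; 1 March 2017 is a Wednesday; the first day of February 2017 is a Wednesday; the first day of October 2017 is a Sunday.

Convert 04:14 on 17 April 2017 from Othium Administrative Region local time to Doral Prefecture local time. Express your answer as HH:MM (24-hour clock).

1 November 2016 is a Tuesday, so the first Monday is November 7 and the second is November 14.
1 March 2017 is a Wednesday, so the first Monday is March 6 and the second is March 13.
Daylight saving runs 14 November 2016 – 13 March 2017; 17 April 2017 is outside that window, so Othium Administrative Region is on standard time at UTC+11:00.
04:14 Othium Administrative Region − 11h = 17:14 UTC (rolling into the previous day, 16 April 2017).
1 February 2017 is a Wednesday, so Saturdays fall on 4, 11, 18, 25; the last is February 25.
1 October 2017 is a Sunday, so the first Sunday is October 1 and the second is October 8.
At the standard offset (UTC−04:30), 17:14 UTC − 4h30m = 12:44 Doral Prefecture standard time.
The standard-time date in Doral Prefecture, 16 April 2017, lies within the daylight-saving period (25 February – 8 October), so Doral Prefecture is on daylight time, UTC−03:30.
17:14 UTC − 3h30m = 13:44 Doral Prefecture.

13:44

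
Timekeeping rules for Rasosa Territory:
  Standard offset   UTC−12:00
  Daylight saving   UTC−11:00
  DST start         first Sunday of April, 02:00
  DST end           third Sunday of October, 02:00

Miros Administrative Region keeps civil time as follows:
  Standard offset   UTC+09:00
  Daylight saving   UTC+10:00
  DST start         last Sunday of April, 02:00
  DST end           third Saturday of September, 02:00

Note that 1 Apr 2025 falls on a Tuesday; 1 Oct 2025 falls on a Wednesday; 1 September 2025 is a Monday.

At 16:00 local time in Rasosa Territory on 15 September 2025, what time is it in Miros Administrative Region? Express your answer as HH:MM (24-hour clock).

1 April 2025 is a Tuesday, so the first Sunday is April 6.
1 October 2025 is a Wednesday, so the first Sunday is October 5 and the third is October 19.
15 September 2025 falls between 6 April and 19 October, so daylight saving is in effect and Rasosa Territory is at UTC−11:00.
16:00 Rasosa Territory + 11h = 03:00 UTC (rolling into the next day, 16 September 2025).
1 April 2025 is a Tuesday, so Sundays fall on 6, 13, 20, 27; the last is April 27.
1 September 2025 is a Monday, so the first Saturday is September 6 and the third is September 20.
At the standard offset (UTC+09:00), 03:00 UTC + 9h = 12:00 Miros Administrative Region standard time.
The standard-time date in Miros Administrative Region, 16 September 2025, falls between 27 April and 20 September, so daylight saving is in effect and Miros Administrative Region is at UTC+10:00.
03:00 UTC + 10h = 13:00 Miros Administrative Region.

13:00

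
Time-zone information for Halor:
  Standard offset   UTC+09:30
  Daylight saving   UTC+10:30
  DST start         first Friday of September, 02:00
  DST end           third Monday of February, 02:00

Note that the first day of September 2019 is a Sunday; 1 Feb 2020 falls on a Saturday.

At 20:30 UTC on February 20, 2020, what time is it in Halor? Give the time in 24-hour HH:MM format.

1 September 2019 is a Sunday, so the first Friday is September 6.
1 February 2020 is a Saturday, so the first Monday is February 3 and the third is February 17.
At the standard offset (UTC+09:30), 20:30 UTC + 9h30m = 06:00 Halor standard time (rolling into the next day, 21 February 2020).
The standard-time date in Halor, February 21, 2020, is outside the daylight-saving period (6 September 2019 – 17 February 2020), so Halor is on standard time, UTC+09:30.
20:30 UTC + 9h30m = 06:00 local (rolling into the next day, 21 February 2020).

06:00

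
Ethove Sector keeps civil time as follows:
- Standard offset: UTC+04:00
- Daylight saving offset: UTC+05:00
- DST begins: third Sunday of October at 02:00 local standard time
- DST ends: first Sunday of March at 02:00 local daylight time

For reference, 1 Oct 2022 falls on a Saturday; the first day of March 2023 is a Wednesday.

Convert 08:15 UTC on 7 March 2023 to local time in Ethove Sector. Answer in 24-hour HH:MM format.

1 October 2022 is a Saturday, so the first Sunday is October 2 and the third is October 16.
1 March 2023 is a Wednesday, so the first Sunday is March 5.
At the standard offset (UTC+04:00), 08:15 UTC + 4h = 12:15 Ethove Sector standard time.
Daylight saving runs 16 October 2022 – 5 March 2023; the standard-time date in Ethove Sector, 7 March 2023, is outside that window, so Ethove Sector is on standard time at UTC+04:00.
08:15 UTC + 4h = 12:15 local.

12:15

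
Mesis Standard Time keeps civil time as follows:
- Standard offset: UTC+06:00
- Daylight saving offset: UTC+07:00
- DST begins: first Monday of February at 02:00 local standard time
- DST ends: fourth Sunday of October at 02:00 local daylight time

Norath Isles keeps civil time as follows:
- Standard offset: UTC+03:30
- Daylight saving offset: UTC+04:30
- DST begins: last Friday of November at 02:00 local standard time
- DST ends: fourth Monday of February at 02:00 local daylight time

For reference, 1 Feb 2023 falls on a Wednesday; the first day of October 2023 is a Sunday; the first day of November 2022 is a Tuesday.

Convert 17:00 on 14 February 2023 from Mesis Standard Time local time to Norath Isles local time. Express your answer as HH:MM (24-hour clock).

14:30

1 February 2023 is a Wednesday, so the first Monday is February 6.
1 October 2023 is a Sunday, so the first Sunday is October 1 and the fourth is October 22.
14 February 2023 falls between 6 February and 22 October, so daylight saving is in effect and Mesis Standard Time is at UTC+07:00.
17:00 Mesis Standard Time − 7h = 10:00 UTC.
1 November 2022 is a Tuesday, so Fridays fall on 4, 11, 18, 25; the last is November 25.
1 February 2023 is a Wednesday, so the first Monday is February 6 and the fourth is February 27.
At the standard offset (UTC+03:30), 10:00 UTC + 3h30m = 13:30 Norath Isles standard time.
Daylight saving runs 25 November 2022 – 27 February 2023; the standard-time date in Norath Isles, 14 February 2023, is inside that window, so Norath Isles is at UTC+04:30.
10:00 UTC + 4h30m = 14:30 Norath Isles.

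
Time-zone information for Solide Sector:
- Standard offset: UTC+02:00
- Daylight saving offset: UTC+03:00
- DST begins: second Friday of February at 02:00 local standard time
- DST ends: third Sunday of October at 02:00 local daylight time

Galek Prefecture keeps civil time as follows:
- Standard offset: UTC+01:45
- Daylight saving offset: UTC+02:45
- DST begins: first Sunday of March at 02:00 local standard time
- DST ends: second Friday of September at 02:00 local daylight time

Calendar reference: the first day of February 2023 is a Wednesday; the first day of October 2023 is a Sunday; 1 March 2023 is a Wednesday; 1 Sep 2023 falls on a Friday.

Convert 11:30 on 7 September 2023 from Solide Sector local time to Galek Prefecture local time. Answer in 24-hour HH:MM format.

11:15

1 February 2023 is a Wednesday, so the first Friday is February 3 and the second is February 10.
1 October 2023 is a Sunday, so the first Sunday is October 1 and the third is October 15.
7 September 2023 falls between 10 February and 15 October, so daylight saving is in effect and Solide Sector is at UTC+03:00.
11:30 Solide Sector − 3h = 08:30 UTC.
1 March 2023 is a Wednesday, so the first Sunday is March 5.
1 September 2023 is a Friday, so the first Friday is September 1 and the second is September 8.
At the standard offset (UTC+01:45), 08:30 UTC + 1h45m = 10:15 Galek Prefecture standard time.
The standard-time date in Galek Prefecture, 7 September 2023, lies within the daylight-saving period (5 March – 8 September), so Galek Prefecture is on daylight time, UTC+02:45.
08:30 UTC + 2h45m = 11:15 Galek Prefecture.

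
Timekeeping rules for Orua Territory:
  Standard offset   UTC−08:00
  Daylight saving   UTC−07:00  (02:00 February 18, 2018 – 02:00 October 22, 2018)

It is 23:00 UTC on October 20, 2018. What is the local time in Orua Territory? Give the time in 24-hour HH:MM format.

16:00

At the standard offset (UTC−08:00), 23:00 UTC − 8h = 15:00 Orua Territory standard time.
Daylight saving runs 18 February – 22 October; the standard-time date in Orua Territory, October 20, 2018, is inside that window, so Orua Territory is at UTC−07:00.
23:00 UTC − 7h = 16:00 local.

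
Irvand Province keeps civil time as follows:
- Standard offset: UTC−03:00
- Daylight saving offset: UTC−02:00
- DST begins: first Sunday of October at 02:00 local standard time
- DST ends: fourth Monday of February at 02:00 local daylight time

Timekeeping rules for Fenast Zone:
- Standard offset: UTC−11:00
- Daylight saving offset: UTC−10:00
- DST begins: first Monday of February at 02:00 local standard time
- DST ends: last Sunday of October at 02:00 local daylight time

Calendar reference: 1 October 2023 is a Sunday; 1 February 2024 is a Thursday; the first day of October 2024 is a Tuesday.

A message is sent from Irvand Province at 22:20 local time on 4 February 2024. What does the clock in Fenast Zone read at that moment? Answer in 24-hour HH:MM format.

1 October 2023 is a Sunday, so the first Sunday is October 1.
1 February 2024 is a Thursday, so the first Monday is February 5 and the fourth is February 26.
Daylight saving runs 1 October 2023 – 26 February 2024; 4 February 2024 is inside that window, so Irvand Province is at UTC−02:00.
22:20 Irvand Province + 2h = 00:20 UTC (rolling into the next day, 5 February 2024).
1 February 2024 is a Thursday, so the first Monday is February 5.
1 October 2024 is a Tuesday, so Sundays fall on 6, 13, 20, 27; the last is October 27.
At the standard offset (UTC−11:00), 00:20 UTC − 11h = 13:20 Fenast Zone standard time (rolling into the previous day, 4 February 2024).
The standard-time date in Fenast Zone, 4 February 2024, does not fall between 5 February and 27 October, so daylight saving is not in effect and Fenast Zone is at UTC−11:00.
00:20 UTC − 11h = 13:20 Fenast Zone (rolling into the previous day, 4 February 2024).

13:20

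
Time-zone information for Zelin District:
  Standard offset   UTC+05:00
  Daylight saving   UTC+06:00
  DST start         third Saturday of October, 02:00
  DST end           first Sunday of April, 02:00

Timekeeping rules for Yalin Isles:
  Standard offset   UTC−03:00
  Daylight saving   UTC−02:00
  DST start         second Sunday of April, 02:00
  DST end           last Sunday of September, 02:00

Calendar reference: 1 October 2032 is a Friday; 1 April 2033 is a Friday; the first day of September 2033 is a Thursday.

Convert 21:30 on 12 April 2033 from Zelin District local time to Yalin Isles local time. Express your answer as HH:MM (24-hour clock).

14:30

1 October 2032 is a Friday, so the first Saturday is October 2 and the third is October 16.
1 April 2033 is a Friday, so the first Sunday is April 3.
12 April 2033 does not fall between 16 October 2032 and 3 April 2033, so daylight saving is not in effect and Zelin District is at UTC+05:00.
21:30 Zelin District − 5h = 16:30 UTC.
1 April 2033 is a Friday, so the first Sunday is April 3 and the second is April 10.
1 September 2033 is a Thursday, so Sundays fall on 4, 11, 18, 25; the last is September 25.
At the standard offset (UTC−03:00), 16:30 UTC − 3h = 13:30 Yalin Isles standard time.
The standard-time date in Yalin Isles, 12 April 2033, falls between 10 April and 25 September, so daylight saving is in effect and Yalin Isles is at UTC−02:00.
16:30 UTC − 2h = 14:30 Yalin Isles.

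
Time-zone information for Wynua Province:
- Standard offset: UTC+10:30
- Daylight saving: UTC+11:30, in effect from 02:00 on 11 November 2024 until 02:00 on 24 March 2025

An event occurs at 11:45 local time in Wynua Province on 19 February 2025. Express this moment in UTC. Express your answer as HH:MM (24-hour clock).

00:15

Daylight saving runs 11 November 2024 – 24 March 2025; 19 February 2025 is inside that window, so Wynua Province is at UTC+11:30.
11:45 local − 11h30m = 00:15 UTC.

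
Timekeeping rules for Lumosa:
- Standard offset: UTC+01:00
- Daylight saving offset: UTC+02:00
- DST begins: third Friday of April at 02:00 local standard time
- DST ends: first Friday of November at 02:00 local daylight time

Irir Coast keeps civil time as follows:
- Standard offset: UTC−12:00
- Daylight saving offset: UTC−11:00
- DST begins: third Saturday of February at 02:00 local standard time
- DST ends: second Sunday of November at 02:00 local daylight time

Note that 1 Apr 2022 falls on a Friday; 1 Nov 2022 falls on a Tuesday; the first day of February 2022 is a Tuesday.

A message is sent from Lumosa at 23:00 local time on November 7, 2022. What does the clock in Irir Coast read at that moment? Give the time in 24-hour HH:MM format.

11:00

1 April 2022 is a Friday, so the first Friday is April 1 and the third is April 15.
1 November 2022 is a Tuesday, so the first Friday is November 4.
November 7, 2022 is outside the daylight-saving period (15 April – 4 November), so Lumosa is on standard time, UTC+01:00.
23:00 Lumosa − 1h = 22:00 UTC.
1 February 2022 is a Tuesday, so the first Saturday is February 5 and the third is February 19.
1 November 2022 is a Tuesday, so the first Sunday is November 6 and the second is November 13.
At the standard offset (UTC−12:00), 22:00 UTC − 12h = 10:00 Irir Coast standard time.
Daylight saving runs 19 February – 13 November; the standard-time date in Irir Coast, November 7, 2022, is inside that window, so Irir Coast is at UTC−11:00.
22:00 UTC − 11h = 11:00 Irir Coast.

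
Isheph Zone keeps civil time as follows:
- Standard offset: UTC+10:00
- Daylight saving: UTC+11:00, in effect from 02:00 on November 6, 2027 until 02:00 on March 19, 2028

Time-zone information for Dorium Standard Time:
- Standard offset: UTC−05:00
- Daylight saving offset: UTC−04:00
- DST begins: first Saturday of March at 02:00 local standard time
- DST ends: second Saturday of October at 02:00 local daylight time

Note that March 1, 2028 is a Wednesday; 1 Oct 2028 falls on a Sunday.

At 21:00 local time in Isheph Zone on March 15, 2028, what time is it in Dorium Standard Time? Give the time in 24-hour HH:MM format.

06:00

March 15, 2028 lies within the daylight-saving period (6 November 2027 – 19 March 2028), so Isheph Zone is on daylight time, UTC+11:00.
21:00 Isheph Zone − 11h = 10:00 UTC.
1 March 2028 is a Wednesday, so the first Saturday is March 4.
1 October 2028 is a Sunday, so the first Saturday is October 7 and the second is October 14.
At the standard offset (UTC−05:00), 10:00 UTC − 5h = 05:00 Dorium Standard Time standard time.
The standard-time date in Dorium Standard Time, March 15, 2028, lies within the daylight-saving period (4 March – 14 October), so Dorium Standard Time is on daylight time, UTC−04:00.
10:00 UTC − 4h = 06:00 Dorium Standard Time.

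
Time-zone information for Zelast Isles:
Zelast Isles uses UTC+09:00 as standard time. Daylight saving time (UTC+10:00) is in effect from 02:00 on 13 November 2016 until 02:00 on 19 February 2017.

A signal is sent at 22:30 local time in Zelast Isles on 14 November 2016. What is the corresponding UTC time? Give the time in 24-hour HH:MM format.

12:30

14 November 2016 lies within the daylight-saving period (13 November 2016 – 19 February 2017), so Zelast Isles is on daylight time, UTC+10:00.
22:30 local − 10h = 12:30 UTC.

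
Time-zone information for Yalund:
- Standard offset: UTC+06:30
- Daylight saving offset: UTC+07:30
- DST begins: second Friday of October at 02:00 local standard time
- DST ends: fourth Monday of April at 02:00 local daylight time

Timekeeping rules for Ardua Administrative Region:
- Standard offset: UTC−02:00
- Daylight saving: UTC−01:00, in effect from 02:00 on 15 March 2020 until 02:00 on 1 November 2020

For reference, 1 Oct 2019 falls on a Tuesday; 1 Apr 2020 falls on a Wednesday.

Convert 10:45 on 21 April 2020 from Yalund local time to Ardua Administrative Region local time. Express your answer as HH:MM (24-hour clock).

1 October 2019 is a Tuesday, so the first Friday is October 4 and the second is October 11.
1 April 2020 is a Wednesday, so the first Monday is April 6 and the fourth is April 27.
21 April 2020 lies within the daylight-saving period (11 October 2019 – 27 April 2020), so Yalund is on daylight time, UTC+07:30.
10:45 Yalund − 7h30m = 03:15 UTC.
At the standard offset (UTC−02:00), 03:15 UTC − 2h = 01:15 Ardua Administrative Region standard time.
The standard-time date in Ardua Administrative Region, 21 April 2020, lies within the daylight-saving period (15 March – 1 November), so Ardua Administrative Region is on daylight time, UTC−01:00.
03:15 UTC − 1h = 02:15 Ardua Administrative Region.

02:15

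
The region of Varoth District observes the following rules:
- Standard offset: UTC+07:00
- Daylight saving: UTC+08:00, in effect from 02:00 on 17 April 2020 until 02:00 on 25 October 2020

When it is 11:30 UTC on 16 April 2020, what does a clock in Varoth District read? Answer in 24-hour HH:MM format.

18:30

At the standard offset (UTC+07:00), 11:30 UTC + 7h = 18:30 Varoth District standard time.
The standard-time date in Varoth District, 16 April 2020, is outside the daylight-saving period (17 April – 25 October), so Varoth District is on standard time, UTC+07:00.
11:30 UTC + 7h = 18:30 local.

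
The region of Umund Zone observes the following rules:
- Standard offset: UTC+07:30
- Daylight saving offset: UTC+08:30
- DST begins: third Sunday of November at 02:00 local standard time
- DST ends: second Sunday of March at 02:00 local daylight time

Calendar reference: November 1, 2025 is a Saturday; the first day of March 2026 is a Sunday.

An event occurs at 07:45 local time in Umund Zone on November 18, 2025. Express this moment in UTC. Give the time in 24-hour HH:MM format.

23:15

1 November 2025 is a Saturday, so the first Sunday is November 2 and the third is November 16.
1 March 2026 is a Sunday, so the first Sunday is March 1 and the second is March 8.
November 18, 2025 lies within the daylight-saving period (16 November 2025 – 8 March 2026), so Umund Zone is on daylight time, UTC+08:30.
07:45 local − 8h30m = 23:15 UTC (rolling into the previous day, 17 November 2025).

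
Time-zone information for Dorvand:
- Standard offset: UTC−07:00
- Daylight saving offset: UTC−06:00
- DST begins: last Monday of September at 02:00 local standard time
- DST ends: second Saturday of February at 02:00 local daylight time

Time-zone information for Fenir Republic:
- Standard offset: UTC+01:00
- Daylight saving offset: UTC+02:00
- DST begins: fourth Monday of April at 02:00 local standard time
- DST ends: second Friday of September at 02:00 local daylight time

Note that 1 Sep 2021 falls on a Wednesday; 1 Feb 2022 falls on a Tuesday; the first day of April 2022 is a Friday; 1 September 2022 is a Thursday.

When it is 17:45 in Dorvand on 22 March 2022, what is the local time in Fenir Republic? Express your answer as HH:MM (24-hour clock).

01:45

1 September 2021 is a Wednesday, so Mondays fall on 6, 13, 20, 27; the last is September 27.
1 February 2022 is a Tuesday, so the first Saturday is February 5 and the second is February 12.
22 March 2022 is outside the daylight-saving period (27 September 2021 – 12 February 2022), so Dorvand is on standard time, UTC−07:00.
17:45 Dorvand + 7h = 00:45 UTC (rolling into the next day, 23 March 2022).
1 April 2022 is a Friday, so the first Monday is April 4 and the fourth is April 25.
1 September 2022 is a Thursday, so the first Friday is September 2 and the second is September 9.
At the standard offset (UTC+01:00), 00:45 UTC + 1h = 01:45 Fenir Republic standard time.
Daylight saving runs 25 April – 9 September; the standard-time date in Fenir Republic, 23 March 2022, is outside that window, so Fenir Republic is on standard time at UTC+01:00.
00:45 UTC + 1h = 01:45 Fenir Republic.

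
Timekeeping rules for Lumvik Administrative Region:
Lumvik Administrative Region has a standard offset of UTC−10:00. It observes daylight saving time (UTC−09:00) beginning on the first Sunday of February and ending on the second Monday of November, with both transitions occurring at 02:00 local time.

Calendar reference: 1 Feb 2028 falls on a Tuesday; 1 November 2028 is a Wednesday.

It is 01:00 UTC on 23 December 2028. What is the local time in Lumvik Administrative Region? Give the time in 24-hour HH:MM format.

15:00

1 February 2028 is a Tuesday, so the first Sunday is February 6.
1 November 2028 is a Wednesday, so the first Monday is November 6 and the second is November 13.
At the standard offset (UTC−10:00), 01:00 UTC − 10h = 15:00 Lumvik Administrative Region standard time (rolling into the previous day, 22 December 2028).
The standard-time date in Lumvik Administrative Region, 22 December 2028, is outside the daylight-saving period (6 February – 13 November), so Lumvik Administrative Region is on standard time, UTC−10:00.
01:00 UTC − 10h = 15:00 local (rolling into the previous day, 22 December 2028).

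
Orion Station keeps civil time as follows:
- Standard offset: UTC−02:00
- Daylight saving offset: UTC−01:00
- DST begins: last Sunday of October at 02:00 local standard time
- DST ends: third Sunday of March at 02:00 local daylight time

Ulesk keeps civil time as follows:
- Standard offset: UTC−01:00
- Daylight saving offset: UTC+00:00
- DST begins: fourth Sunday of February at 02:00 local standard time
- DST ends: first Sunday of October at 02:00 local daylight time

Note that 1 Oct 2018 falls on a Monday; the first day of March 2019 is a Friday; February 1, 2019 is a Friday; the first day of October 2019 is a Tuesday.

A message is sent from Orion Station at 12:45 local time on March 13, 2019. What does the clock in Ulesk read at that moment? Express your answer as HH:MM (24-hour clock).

1 October 2018 is a Monday, so Sundays fall on 7, 14, 21, 28; the last is October 28.
1 March 2019 is a Friday, so the first Sunday is March 3 and the third is March 17.
March 13, 2019 falls between 28 October 2018 and 17 March 2019, so daylight saving is in effect and Orion Station is at UTC−01:00.
12:45 Orion Station + 1h = 13:45 UTC.
1 February 2019 is a Friday, so the first Sunday is February 3 and the fourth is February 24.
1 October 2019 is a Tuesday, so the first Sunday is October 6.
At the standard offset (UTC−01:00), 13:45 UTC − 1h = 12:45 Ulesk standard time.
The standard-time date in Ulesk, March 13, 2019, lies within the daylight-saving period (24 February – 6 October), so Ulesk is on daylight time, UTC+00:00.
13:45 UTC + 0h = 13:45 Ulesk.

13:45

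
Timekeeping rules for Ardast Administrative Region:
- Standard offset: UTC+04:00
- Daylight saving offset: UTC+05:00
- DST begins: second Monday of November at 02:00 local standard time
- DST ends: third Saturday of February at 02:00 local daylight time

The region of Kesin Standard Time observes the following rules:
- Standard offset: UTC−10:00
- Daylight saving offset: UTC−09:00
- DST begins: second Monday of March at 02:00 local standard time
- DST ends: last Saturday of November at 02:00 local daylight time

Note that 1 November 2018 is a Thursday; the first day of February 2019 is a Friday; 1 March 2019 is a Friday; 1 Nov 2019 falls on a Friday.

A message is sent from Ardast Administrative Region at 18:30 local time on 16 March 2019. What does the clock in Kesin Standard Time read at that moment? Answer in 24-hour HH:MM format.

1 November 2018 is a Thursday, so the first Monday is November 5 and the second is November 12.
1 February 2019 is a Friday, so the first Saturday is February 2 and the third is February 16.
16 March 2019 does not fall between 12 November 2018 and 16 February 2019, so daylight saving is not in effect and Ardast Administrative Region is at UTC+04:00.
18:30 Ardast Administrative Region − 4h = 14:30 UTC.
1 March 2019 is a Friday, so the first Monday is March 4 and the second is March 11.
1 November 2019 is a Friday, so Saturdays fall on 2, 9, 16, 23, 30; the last is November 30.
At the standard offset (UTC−10:00), 14:30 UTC − 10h = 04:30 Kesin Standard Time standard time.
The standard-time date in Kesin Standard Time, 16 March 2019, lies within the daylight-saving period (11 March – 30 November), so Kesin Standard Time is on daylight time, UTC−09:00.
14:30 UTC − 9h = 05:30 Kesin Standard Time.

05:30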